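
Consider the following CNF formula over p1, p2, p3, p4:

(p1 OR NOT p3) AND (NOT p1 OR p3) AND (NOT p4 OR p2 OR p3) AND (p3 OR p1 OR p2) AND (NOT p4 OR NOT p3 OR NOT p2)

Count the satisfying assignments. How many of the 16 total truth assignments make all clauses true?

Satisfying assignments:
  p1=F p2=T p3=F p4=F
  p1=F p2=T p3=F p4=T
  p1=T p2=F p3=T p4=F
  p1=T p2=F p3=T p4=T
  p1=T p2=T p3=T p4=F
Count: 5.

5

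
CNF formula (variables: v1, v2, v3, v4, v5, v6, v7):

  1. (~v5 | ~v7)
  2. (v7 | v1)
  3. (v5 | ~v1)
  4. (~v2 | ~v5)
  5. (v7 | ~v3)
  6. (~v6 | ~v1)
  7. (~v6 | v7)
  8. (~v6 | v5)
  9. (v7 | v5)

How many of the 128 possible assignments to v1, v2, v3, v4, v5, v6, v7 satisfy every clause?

10

Split on v5, then v7.
  v5=T, v7=T: a clause becomes empty — 0.
  v5=T, v7=F: remaining (v1,v2,v3,v4,v6) ∈ {(T,F,F,F,F); (T,F,F,T,F)} — 2.
  v5=F, v7=T: forces v1=F; v6=F; v2, v3, v4 free → 2^3 = 8.
  v5=F, v7=F: a clause becomes empty — 0.
Total: 0 + 2 + 8 + 0 = 10.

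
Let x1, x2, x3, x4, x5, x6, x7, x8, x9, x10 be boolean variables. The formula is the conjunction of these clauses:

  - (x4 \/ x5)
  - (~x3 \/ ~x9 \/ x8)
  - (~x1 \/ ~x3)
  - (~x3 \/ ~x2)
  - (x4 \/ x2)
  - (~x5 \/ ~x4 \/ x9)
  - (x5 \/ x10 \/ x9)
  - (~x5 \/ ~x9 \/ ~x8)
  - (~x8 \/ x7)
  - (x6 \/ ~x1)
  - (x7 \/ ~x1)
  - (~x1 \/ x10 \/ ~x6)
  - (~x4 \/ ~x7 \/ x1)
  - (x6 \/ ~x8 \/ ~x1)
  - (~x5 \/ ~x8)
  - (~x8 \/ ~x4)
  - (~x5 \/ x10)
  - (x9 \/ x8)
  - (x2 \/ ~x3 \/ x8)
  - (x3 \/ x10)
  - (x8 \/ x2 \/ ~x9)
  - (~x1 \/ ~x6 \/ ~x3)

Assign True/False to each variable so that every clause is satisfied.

x1=False, x2=True, x3=False, x4=False, x5=True, x6=False, x7=True, x8=False, x9=True, x10=True

x10 occurs only positively in the remaining clauses — set x10 = True.
Set x1 = False and propagate.
For the remaining variables, x2 = True, x3 = False, x4 = False, x5 = True, x6 = False, x7 = True, x8 = False, x9 = True works.
Every clause has at least one true literal under this assignment.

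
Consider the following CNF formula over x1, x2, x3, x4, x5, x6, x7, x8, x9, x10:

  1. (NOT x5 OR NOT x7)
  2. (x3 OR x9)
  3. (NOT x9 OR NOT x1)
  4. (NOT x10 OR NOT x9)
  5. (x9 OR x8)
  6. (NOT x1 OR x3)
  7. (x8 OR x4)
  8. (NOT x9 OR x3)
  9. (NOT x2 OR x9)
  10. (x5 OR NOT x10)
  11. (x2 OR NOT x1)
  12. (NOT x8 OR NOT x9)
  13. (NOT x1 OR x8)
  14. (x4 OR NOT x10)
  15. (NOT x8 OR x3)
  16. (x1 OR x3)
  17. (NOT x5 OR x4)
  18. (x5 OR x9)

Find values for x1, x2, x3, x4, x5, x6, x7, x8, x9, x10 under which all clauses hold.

x1 = F, x2 = T, x3 = T, x4 = T, x5 = F, x6 = F, x7 = T, x8 = F, x9 = T, x10 = F

Check each clause:
  1. (NOT x7 OR NOT x5) — NOT x5 is true.
  2. (x3 OR x9) — x9 is true.
  3. (NOT x1 OR NOT x9) — NOT x1 is true.
  4. (NOT x9 OR NOT x10) — NOT x10 is true.
  5. (x8 OR x9) — x9 is true.
  6. (NOT x1 OR x3) — x3 is true.
  7. (x8 OR x4) — x4 is true.
  8. (x3 OR NOT x9) — x3 is true.
  9. (x9 OR NOT x2) — x9 is true.
  10. (NOT x10 OR x5) — NOT x10 is true.
  11. (x2 OR NOT x1) — x2 is true.
  12. (NOT x9 OR NOT x8) — NOT x8 is true.
  13. (x8 OR NOT x1) — NOT x1 is true.
  14. (NOT x10 OR x4) — x4 is true.
  15. (NOT x8 OR x3) — NOT x8 is true.
  16. (x3 OR x1) — x3 is true.
  17. (x4 OR NOT x5) — NOT x5 is true.
  18. (x5 OR x9) — x9 is true.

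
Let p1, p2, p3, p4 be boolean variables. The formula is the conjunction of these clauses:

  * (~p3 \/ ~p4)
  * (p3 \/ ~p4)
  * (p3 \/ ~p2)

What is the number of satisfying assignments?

The models are:
  p1=F p2=F p3=F p4=F
  p1=F p2=F p3=T p4=F
  p1=F p2=T p3=T p4=F
  p1=T p2=F p3=F p4=F
  p1=T p2=F p3=T p4=F
  p1=T p2=T p3=T p4=F
Count: 6.

6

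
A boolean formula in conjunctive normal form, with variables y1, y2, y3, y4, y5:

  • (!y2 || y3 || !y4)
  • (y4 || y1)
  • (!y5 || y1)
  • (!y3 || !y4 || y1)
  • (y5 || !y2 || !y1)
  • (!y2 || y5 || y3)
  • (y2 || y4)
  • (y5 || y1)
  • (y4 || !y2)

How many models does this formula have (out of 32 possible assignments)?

Satisfying assignments:
  y1=T y2=F y3=F y4=T y5=F
  y1=T y2=F y3=F y4=T y5=T
  y1=T y2=F y3=T y4=T y5=F
  y1=T y2=F y3=T y4=T y5=T
  y1=T y2=T y3=T y4=T y5=T
That's 5 in total.

5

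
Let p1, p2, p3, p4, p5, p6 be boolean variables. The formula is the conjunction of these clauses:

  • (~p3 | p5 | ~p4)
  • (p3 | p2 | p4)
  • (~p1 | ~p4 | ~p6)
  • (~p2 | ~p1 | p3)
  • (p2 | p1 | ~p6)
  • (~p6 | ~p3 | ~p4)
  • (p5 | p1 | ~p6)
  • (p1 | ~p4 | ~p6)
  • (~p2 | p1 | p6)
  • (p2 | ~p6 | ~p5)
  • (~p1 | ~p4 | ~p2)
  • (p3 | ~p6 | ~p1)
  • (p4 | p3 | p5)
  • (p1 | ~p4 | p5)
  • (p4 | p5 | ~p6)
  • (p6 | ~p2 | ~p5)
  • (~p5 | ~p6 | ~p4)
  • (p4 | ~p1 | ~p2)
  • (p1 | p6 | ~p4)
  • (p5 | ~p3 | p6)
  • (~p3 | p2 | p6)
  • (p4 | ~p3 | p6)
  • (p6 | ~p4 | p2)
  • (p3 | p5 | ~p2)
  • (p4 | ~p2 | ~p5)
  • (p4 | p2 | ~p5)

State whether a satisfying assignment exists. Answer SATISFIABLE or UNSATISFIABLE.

UNSATISFIABLE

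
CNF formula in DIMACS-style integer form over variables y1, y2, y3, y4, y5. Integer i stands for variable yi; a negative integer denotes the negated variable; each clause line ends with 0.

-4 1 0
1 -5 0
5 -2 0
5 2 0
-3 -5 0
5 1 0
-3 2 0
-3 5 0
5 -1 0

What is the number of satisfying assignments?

4

The models are:
  y1=1 y2=0 y3=0 y4=0 y5=1
  y1=1 y2=0 y3=0 y4=1 y5=1
  y1=1 y2=1 y3=0 y4=0 y5=1
  y1=1 y2=1 y3=0 y4=1 y5=1
Count: 4.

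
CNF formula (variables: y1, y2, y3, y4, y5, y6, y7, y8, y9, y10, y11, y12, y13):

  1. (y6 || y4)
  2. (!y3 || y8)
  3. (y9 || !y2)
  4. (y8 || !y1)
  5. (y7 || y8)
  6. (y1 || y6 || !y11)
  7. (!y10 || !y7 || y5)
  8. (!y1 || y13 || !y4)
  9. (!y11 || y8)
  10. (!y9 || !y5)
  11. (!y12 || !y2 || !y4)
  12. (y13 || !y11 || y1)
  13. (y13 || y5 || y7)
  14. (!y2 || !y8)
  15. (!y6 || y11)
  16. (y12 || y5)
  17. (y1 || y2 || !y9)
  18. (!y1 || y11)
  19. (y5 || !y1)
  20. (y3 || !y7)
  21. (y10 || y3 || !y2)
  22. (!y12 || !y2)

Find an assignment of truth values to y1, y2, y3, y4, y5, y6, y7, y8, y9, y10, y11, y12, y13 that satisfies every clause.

y1=F, y2=F, y3=T, y4=F, y5=T, y6=T, y7=T, y8=T, y9=F, y10=T, y11=T, y12=T, y13=T

Check each clause:
  1. (y4 || y6) — y6 is true.
  2. (y8 || !y3) — y8 is true.
  3. (y9 || !y2) — !y2 is true.
  4. (y8 || !y1) — y8 is true.
  5. (y8 || y7) — y8 is true.
  6. (y1 || y6 || !y11) — y6 is true.
  7. (!y10 || !y7 || y5) — y5 is true.
  8. (!y1 || y13 || !y4) — !y4 is true.
  9. (y8 || !y11) — y8 is true.
  10. (!y9 || !y5) — !y9 is true.
  11. (!y2 || !y4 || !y12) — !y4 is true.
  12. (y13 || y1 || !y11) — y13 is true.
  13. (y7 || y13 || y5) — y5 is true.
  14. (!y8 || !y2) — !y2 is true.
  15. (y11 || !y6) — y11 is true.
  16. (y5 || y12) — y12 is true.
  17. (y1 || y2 || !y9) — !y9 is true.
  18. (!y1 || y11) — y11 is true.
  19. (!y1 || y5) — y5 is true.
  20. (!y7 || y3) — y3 is true.
  21. (y3 || y10 || !y2) — y10 is true.
  22. (!y12 || !y2) — !y2 is true.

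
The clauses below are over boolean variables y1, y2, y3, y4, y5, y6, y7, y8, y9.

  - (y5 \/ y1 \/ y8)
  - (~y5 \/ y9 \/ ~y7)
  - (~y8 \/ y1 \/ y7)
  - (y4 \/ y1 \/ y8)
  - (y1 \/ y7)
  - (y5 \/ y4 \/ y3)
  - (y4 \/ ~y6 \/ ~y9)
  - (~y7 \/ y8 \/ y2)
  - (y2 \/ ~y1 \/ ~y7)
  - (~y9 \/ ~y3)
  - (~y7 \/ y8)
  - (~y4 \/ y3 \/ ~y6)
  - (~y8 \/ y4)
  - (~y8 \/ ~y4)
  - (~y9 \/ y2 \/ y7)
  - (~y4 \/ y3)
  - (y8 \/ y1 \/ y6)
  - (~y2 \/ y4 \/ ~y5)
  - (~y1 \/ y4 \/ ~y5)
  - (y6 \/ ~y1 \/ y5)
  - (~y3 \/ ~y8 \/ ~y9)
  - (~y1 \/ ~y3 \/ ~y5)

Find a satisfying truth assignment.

Branch on y1: take y1 = True.
For the remaining variables, y2 = True, y3 = True, y4 = False, y5 = False, y6 = True, y7 = False, y8 = False, y9 = False works.
Every clause has at least one true literal under this assignment.
Check each clause:
  1. (y8 \/ y5 \/ y1) — y1 is true.
  2. (y9 \/ ~y5 \/ ~y7) — ~y5 is true.
  3. (y1 \/ y7 \/ ~y8) — ~y8 is true.
  4. (y8 \/ y4 \/ y1) — y1 is true.
  5. (y1 \/ y7) — y1 is true.
  6. (y5 \/ y4 \/ y3) — y3 is true.
  7. (~y6 \/ y4 \/ ~y9) — ~y9 is true.
  8. (~y7 \/ y8 \/ y2) — ~y7 is true.
  9. (y2 \/ ~y7 \/ ~y1) — ~y7 is true.
  10. (~y9 \/ ~y3) — ~y9 is true.
  11. (y8 \/ ~y7) — ~y7 is true.
  12. (~y6 \/ ~y4 \/ y3) — y3 is true.
  13. (~y8 \/ y4) — ~y8 is true.
  14. (~y4 \/ ~y8) — ~y8 is true.
  15. (y7 \/ y2 \/ ~y9) — y2 is true.
  16. (~y4 \/ y3) — y3 is true.
  17. (y6 \/ y8 \/ y1) — y1 is true.
  18. (~y2 \/ y4 \/ ~y5) — ~y5 is true.
  19. (y4 \/ ~y1 \/ ~y5) — ~y5 is true.
  20. (y6 \/ ~y1 \/ y5) — y6 is true.
  21. (~y9 \/ ~y3 \/ ~y8) — ~y8 is true.
  22. (~y5 \/ ~y1 \/ ~y3) — ~y5 is true.

y1 = T, y2 = T, y3 = T, y4 = F, y5 = F, y6 = T, y7 = F, y8 = F, y9 = F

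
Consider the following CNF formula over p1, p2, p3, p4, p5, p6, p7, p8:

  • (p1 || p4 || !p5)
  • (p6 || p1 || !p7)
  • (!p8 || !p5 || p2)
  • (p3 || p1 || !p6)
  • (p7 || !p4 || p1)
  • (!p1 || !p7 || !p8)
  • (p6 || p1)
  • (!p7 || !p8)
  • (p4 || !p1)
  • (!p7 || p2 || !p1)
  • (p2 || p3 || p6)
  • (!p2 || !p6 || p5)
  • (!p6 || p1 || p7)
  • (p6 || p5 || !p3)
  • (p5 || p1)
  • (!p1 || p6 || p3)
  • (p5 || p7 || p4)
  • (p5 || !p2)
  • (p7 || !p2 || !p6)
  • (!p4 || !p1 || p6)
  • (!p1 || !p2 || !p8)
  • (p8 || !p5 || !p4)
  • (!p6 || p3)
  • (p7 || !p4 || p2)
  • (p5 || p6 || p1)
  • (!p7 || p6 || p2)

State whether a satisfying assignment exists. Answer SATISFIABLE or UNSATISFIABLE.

UNSATISFIABLE

p1 = True:
  p2 = True:
    propagation gives p5=True, p7=True, p8=False; an empty clause results — contradiction.
  p2 = False:
    propagation gives p7=False; an empty clause results — contradiction.
p1 = False:
  propagation gives p6=True, p3=True, p7=True, p8=False; an empty clause results — contradiction.
Every branch closes, so no satisfying assignment exists.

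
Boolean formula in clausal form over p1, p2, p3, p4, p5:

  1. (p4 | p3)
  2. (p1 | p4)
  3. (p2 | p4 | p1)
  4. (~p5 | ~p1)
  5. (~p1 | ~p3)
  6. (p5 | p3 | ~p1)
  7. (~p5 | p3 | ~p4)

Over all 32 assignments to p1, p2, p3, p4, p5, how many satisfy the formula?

Satisfying assignments:
  p1=F p2=F p3=F p4=T p5=F
  p1=F p2=F p3=T p4=T p5=F
  p1=F p2=F p3=T p4=T p5=T
  p1=F p2=T p3=F p4=T p5=F
  p1=F p2=T p3=T p4=T p5=F
  p1=F p2=T p3=T p4=T p5=T
That's 6 in total.

6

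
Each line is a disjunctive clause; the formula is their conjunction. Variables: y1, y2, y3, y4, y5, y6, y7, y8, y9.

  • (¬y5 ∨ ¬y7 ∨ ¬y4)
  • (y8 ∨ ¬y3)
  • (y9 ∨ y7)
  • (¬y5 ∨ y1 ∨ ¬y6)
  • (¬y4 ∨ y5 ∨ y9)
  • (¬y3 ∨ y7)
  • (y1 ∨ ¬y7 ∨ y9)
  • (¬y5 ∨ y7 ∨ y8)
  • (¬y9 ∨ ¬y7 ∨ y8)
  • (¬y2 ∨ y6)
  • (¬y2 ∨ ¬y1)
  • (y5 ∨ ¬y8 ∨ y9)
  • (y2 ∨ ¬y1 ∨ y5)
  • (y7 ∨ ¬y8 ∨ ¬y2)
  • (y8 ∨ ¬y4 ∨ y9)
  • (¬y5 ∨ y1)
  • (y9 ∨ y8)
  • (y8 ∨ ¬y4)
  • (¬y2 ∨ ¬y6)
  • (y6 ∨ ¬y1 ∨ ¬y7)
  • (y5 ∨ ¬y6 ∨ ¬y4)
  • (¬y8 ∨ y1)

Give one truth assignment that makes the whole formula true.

y1=T, y2=F, y3=F, y4=F, y5=T, y6=T, y7=T, y8=T, y9=F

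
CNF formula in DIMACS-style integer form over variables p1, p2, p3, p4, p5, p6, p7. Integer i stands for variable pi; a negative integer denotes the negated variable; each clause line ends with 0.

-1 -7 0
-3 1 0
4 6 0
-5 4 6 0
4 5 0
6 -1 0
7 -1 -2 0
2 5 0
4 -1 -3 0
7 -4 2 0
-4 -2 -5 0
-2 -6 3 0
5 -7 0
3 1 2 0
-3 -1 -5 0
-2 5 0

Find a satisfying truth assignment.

Branch on p1: take p1 = True.
  then p7 is forced to False.
  then p6 is forced to True.
  then p2 is forced to False.
  then p5 is forced to True.
  then p4 is forced to False.
  then p3 is forced to False.

p1=T, p2=F, p3=F, p4=F, p5=T, p6=T, p7=F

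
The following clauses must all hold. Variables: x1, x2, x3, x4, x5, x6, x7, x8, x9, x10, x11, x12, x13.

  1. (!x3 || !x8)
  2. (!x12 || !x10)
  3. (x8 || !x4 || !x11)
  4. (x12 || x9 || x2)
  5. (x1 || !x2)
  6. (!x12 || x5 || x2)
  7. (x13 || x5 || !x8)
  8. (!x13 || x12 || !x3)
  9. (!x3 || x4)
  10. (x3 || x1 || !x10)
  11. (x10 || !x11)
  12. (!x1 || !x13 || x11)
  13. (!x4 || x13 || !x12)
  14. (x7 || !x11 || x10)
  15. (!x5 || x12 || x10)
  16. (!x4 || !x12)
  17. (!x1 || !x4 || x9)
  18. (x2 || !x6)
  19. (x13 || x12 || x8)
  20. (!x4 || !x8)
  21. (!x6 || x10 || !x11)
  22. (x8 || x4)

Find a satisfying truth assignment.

Pure literal: x9 appears only positively; assign x9 = True.
Try x1 = True.
The remaining clauses are satisfied by x2 = True, x3 = False, x4 = False, x5 = True, x6 = True, x7 = False, x8 = True, x10 = True, x11 = False, x12 = False, x13 = False.
Every clause has at least one true literal under this assignment.

x1=True, x2=True, x3=False, x4=False, x5=True, x6=True, x7=False, x8=True, x9=True, x10=True, x11=False, x12=False, x13=False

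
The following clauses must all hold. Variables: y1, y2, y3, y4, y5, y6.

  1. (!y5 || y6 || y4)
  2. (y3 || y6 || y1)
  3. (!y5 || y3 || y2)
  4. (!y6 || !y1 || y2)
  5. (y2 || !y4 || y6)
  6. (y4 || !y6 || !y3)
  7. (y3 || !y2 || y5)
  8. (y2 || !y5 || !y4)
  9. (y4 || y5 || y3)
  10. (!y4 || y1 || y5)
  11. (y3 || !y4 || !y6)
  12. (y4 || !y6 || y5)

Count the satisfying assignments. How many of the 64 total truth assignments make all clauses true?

13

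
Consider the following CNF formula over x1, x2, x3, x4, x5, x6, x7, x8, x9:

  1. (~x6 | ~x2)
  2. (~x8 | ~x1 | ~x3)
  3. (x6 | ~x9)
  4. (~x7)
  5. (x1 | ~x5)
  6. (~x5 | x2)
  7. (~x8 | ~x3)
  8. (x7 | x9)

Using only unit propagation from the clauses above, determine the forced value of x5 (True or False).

Unit clause (~x7) sets x7 = False.
From (x9 | x7) and x7 = False: x9 = True.
(x6 | ~x9) with x9 = True leaves only x6, so x6 = True.
From (~x6 | ~x2) and x6 = True: x2 = False.
(~x5 | x2) with x2 = False leaves only ~x5, so x5 = False.

False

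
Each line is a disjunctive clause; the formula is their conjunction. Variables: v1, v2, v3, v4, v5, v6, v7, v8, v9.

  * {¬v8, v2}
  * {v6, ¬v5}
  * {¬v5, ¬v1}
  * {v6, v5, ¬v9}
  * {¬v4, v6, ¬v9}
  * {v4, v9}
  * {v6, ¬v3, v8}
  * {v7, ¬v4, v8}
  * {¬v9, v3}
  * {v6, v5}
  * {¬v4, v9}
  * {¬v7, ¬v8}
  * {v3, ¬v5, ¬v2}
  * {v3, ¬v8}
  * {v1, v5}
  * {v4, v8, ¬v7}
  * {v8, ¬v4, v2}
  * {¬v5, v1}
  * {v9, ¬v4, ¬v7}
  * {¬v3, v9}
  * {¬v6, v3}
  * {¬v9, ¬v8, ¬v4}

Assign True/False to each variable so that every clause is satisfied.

v1=T  v2=F  v3=T  v4=F  v5=F  v6=T  v7=F  v8=F  v9=T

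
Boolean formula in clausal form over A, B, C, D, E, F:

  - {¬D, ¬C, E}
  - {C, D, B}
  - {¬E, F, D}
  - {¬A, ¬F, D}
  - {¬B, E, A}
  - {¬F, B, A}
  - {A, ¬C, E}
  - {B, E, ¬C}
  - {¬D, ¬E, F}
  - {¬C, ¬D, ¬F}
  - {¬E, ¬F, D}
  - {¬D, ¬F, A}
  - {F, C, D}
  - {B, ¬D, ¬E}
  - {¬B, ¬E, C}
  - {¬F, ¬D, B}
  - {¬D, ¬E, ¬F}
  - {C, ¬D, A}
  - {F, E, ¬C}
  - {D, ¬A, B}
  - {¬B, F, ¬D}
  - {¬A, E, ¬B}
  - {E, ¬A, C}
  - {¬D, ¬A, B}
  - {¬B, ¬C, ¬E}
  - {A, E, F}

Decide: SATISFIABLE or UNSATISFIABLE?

UNSATISFIABLE

D = True:
  E = True:
    propagation gives F=True; an empty clause results — contradiction.
  E = False:
    propagation gives C=False, A=True; an empty clause results — contradiction.
D = False:
  E = True:
    propagation gives F=True; an empty clause results — contradiction.
  E = False:
    A = True:
      propagation gives F=False, C=True; contradiction.
    A = False:
      propagation gives B=False, C=True; contradiction.
Every branch closes, so no satisfying assignment exists.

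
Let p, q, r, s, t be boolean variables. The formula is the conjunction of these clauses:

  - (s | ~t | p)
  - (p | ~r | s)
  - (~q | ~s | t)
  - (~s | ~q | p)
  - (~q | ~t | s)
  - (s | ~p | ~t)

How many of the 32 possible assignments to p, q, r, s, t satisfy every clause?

Case analysis on s and p:
  s=1, p=1: r free; 3 ways for (q,t) × 2^1 = 6.
  s=1, p=0: remaining (q,r,t) ∈ {(0,0,0); (0,0,1); (0,1,0); (0,1,1)} — 4.
  s=0, p=1: remaining (q,r,t) ∈ {(0,0,0); (0,1,0); (1,0,0); (1,1,0)} — 4.
  s=0, p=0: remaining (q,r,t) ∈ {(0,0,0); (1,0,0)} — 2.
Total: 6 + 4 + 4 + 2 = 16.

16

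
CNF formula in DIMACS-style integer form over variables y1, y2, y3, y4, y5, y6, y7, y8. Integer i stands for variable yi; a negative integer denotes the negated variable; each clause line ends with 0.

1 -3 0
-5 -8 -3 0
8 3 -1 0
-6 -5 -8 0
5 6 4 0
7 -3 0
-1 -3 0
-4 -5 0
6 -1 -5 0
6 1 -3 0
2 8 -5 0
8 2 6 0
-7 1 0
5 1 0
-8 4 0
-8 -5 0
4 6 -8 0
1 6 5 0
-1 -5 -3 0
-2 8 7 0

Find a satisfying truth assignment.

y1 = 1, y2 = 0, y3 = 0, y4 = 1, y5 = 0, y6 = 1, y7 = 0, y8 = 1

Check each clause:
  1. (y1 | ~y3) — y1 is true.
  2. (~y8 | ~y3 | ~y5) — ~y5 is true.
  3. (y3 | ~y1 | y8) — y8 is true.
  4. (~y5 | ~y6 | ~y8) — ~y5 is true.
  5. (y4 | y5 | y6) — y4 is true.
  6. (y7 | ~y3) — ~y3 is true.
  7. (~y1 | ~y3) — ~y3 is true.
  8. (~y4 | ~y5) — ~y5 is true.
  9. (~y1 | y6 | ~y5) — ~y5 is true.
  10. (y1 | ~y3 | y6) — y1 is true.
  11. (~y5 | y8 | y2) — y8 is true.
  12. (y6 | y8 | y2) — y8 is true.
  13. (~y7 | y1) — y1 is true.
  14. (y1 | y5) — y1 is true.
  15. (y4 | ~y8) — y4 is true.
  16. (~y8 | ~y5) — ~y5 is true.
  17. (y6 | y4 | ~y8) — y4 is true.
  18. (y5 | y1 | y6) — y1 is true.
  19. (~y1 | ~y3 | ~y5) — ~y5 is true.
  20. (y7 | ~y2 | y8) — y8 is true.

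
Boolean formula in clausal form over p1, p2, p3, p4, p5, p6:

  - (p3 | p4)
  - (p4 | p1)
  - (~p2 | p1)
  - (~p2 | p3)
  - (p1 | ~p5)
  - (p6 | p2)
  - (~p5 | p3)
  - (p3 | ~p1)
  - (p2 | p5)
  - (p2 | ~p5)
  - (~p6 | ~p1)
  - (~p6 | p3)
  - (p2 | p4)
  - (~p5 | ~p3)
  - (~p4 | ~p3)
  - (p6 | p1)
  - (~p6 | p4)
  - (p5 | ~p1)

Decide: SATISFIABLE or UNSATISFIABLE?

UNSATISFIABLE

p1 = True:
  propagation gives p3=True, p6=False, p2=True, p5=False; an empty clause results — contradiction.
p1 = False:
  propagation gives p4=True, p2=False, p5=False; an empty clause results — contradiction.
Every branch closes, so no satisfying assignment exists.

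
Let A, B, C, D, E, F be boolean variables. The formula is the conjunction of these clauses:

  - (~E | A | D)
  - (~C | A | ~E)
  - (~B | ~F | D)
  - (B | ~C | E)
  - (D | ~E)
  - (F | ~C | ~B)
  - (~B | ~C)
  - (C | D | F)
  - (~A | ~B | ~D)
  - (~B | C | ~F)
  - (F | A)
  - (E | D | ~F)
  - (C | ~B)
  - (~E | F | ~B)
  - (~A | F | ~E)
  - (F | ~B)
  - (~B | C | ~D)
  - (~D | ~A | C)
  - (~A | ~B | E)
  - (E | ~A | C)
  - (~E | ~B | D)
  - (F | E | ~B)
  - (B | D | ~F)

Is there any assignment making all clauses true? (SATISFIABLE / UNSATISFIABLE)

SATISFIABLE

Set A = True and propagate.
Branch on B: take B = False.
The remaining clauses are satisfied by C = True, D = True, E = True, F = True.
Every clause has at least one true literal under this assignment.
So A=True, B=False, C=True, D=True, E=True, F=True is a satisfying assignment.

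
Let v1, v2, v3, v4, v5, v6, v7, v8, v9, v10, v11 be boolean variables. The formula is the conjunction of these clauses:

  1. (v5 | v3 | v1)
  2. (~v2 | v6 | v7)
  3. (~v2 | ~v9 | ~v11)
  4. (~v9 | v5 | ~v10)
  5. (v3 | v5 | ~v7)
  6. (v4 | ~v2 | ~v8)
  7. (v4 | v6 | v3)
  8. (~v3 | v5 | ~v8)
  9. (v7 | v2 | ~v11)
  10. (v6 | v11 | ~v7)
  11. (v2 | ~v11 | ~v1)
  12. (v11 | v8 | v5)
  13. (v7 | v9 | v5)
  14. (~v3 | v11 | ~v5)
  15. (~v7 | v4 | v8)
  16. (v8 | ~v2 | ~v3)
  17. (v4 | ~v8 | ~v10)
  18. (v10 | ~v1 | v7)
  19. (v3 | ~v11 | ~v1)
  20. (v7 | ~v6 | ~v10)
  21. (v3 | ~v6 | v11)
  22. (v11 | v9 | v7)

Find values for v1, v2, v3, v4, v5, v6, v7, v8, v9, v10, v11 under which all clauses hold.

v1=False  v2=True  v3=False  v4=True  v5=True  v6=False  v7=True  v8=True  v9=False  v10=False  v11=True

Check each clause:
  1. (v5 | v1 | v3) — v5 is true.
  2. (v7 | v6 | ~v2) — v7 is true.
  3. (~v2 | ~v11 | ~v9) — ~v9 is true.
  4. (~v9 | ~v10 | v5) — v5 is true.
  5. (v5 | v3 | ~v7) — v5 is true.
  6. (v4 | ~v8 | ~v2) — v4 is true.
  7. (v3 | v4 | v6) — v4 is true.
  8. (v5 | ~v8 | ~v3) — v5 is true.
  9. (v7 | v2 | ~v11) — v2 is true.
  10. (~v7 | v6 | v11) — v11 is true.
  11. (~v11 | ~v1 | v2) — v2 is true.
  12. (v11 | v8 | v5) — v8 is true.
  13. (v5 | v7 | v9) — v5 is true.
  14. (~v5 | v11 | ~v3) — v11 is true.
  15. (v4 | ~v7 | v8) — v8 is true.
  16. (v8 | ~v3 | ~v2) — v8 is true.
  17. (~v10 | v4 | ~v8) — v4 is true.
  18. (v10 | v7 | ~v1) — ~v1 is true.
  19. (v3 | ~v11 | ~v1) — ~v1 is true.
  20. (~v10 | v7 | ~v6) — ~v6 is true.
  21. (v3 | v11 | ~v6) — v11 is true.
  22. (v11 | v7 | v9) — v11 is true.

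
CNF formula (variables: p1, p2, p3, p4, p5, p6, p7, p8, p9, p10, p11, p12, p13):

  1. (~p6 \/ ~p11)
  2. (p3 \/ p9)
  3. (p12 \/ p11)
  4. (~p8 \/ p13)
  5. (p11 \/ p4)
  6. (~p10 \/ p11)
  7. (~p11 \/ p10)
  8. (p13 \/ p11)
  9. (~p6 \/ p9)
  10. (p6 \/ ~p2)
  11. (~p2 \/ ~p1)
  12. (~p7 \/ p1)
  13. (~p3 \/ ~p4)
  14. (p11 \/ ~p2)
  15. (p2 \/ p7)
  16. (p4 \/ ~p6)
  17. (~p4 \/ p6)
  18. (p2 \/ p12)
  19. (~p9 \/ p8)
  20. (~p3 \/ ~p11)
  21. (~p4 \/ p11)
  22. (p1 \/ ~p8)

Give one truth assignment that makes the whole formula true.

Pure literal: p12 appears only positively; assign p12 = True.
Pure literal: p13 appears only positively; assign p13 = True.
Branch on p1: take p1 = True.
  then p2 is forced to False.
  then p7 is forced to True.
Branch on p3: take p3 = False.
  then p9 is forced to True.
  then p8 is forced to True.
Set p4 = False and propagate.
  then p11 is forced to True.
  then p6 is forced to False.
  then p10 is forced to True.
p5 is now unconstrained; take p5 = False.
Every clause has at least one true literal under this assignment.

p1=True, p2=False, p3=False, p4=False, p5=False, p6=False, p7=True, p8=True, p9=True, p10=True, p11=True, p12=True, p13=True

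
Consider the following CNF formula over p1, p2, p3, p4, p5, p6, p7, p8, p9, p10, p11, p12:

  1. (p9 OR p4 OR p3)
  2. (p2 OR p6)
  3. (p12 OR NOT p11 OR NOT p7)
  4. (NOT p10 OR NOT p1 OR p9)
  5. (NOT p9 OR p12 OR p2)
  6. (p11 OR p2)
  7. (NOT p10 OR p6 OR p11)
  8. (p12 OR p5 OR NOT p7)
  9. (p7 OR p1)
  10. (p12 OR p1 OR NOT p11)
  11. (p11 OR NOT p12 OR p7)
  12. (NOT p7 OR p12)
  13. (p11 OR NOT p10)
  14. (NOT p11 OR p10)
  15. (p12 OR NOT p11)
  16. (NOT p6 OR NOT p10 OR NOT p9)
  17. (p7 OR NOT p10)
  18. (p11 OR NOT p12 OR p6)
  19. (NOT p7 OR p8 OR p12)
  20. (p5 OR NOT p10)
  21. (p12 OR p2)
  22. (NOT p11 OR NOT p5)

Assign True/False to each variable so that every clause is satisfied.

p1=T, p2=T, p3=F, p4=T, p5=F, p6=F, p7=F, p8=T, p9=F, p10=F, p11=F, p12=F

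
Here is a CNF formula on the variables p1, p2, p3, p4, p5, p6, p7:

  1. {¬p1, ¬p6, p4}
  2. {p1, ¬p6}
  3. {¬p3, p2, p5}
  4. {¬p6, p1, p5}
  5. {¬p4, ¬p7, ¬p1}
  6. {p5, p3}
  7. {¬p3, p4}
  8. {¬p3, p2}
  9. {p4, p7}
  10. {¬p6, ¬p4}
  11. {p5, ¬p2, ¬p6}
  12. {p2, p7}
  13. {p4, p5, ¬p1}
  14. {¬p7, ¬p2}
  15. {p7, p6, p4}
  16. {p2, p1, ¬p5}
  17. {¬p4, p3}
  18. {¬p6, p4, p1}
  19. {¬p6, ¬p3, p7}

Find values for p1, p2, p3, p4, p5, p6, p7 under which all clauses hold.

p1=T, p2=T, p3=T, p4=T, p5=T, p6=F, p7=F

Check each clause:
  1. {p4, ¬p1, ¬p6} — ¬p6 is true.
  2. {p1, ¬p6} — p1 is true.
  3. {¬p3, p5, p2} — p2 is true.
  4. {p5, p1, ¬p6} — p1 is true.
  5. {¬p1, ¬p4, ¬p7} — ¬p7 is true.
  6. {p3, p5} — p3 is true.
  7. {p4, ¬p3} — p4 is true.
  8. {p2, ¬p3} — p2 is true.
  9. {p4, p7} — p4 is true.
  10. {¬p4, ¬p6} — ¬p6 is true.
  11. {¬p6, p5, ¬p2} — ¬p6 is true.
  12. {p7, p2} — p2 is true.
  13. {p4, p5, ¬p1} — p4 is true.
  14. {¬p7, ¬p2} — ¬p7 is true.
  15. {p7, p4, p6} — p4 is true.
  16. {p1, ¬p5, p2} — p1 is true.
  17. {p3, ¬p4} — p3 is true.
  18. {p1, ¬p6, p4} — p1 is true.
  19. {¬p6, ¬p3, p7} — ¬p6 is true.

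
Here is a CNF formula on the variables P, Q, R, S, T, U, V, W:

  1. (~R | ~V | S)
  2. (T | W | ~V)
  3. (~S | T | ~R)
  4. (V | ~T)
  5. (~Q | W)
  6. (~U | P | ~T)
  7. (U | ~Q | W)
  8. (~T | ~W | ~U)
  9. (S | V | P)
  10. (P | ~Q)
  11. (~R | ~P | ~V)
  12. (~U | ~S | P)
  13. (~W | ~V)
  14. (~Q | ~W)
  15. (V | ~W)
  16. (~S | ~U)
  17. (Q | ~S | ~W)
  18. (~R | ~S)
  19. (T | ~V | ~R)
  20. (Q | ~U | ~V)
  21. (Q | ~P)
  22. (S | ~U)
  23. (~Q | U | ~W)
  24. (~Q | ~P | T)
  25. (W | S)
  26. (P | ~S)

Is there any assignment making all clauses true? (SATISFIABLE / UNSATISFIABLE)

UNSATISFIABLE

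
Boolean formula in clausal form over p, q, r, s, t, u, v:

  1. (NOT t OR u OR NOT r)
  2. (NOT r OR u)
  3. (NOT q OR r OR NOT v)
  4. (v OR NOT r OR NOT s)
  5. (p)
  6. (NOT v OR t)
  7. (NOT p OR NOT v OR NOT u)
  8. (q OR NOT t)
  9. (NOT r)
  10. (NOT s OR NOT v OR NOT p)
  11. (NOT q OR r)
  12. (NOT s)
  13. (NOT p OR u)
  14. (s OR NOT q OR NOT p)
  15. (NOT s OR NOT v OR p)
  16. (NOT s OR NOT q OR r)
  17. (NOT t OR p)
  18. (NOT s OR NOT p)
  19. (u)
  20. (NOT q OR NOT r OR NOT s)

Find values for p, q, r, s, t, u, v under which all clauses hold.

Unit propagation: (p) forces p = True.
Unit propagation: (NOT r) forces r = False.
The clause (NOT q) is unit: q must be False.
(NOT t) is a unit clause, so t = False.
(NOT v) is a unit clause, so v = False.
Unit propagation: (NOT s) forces s = False.
Unit propagation: (u) forces u = True.

p = T, q = F, r = F, s = F, t = F, u = T, v = F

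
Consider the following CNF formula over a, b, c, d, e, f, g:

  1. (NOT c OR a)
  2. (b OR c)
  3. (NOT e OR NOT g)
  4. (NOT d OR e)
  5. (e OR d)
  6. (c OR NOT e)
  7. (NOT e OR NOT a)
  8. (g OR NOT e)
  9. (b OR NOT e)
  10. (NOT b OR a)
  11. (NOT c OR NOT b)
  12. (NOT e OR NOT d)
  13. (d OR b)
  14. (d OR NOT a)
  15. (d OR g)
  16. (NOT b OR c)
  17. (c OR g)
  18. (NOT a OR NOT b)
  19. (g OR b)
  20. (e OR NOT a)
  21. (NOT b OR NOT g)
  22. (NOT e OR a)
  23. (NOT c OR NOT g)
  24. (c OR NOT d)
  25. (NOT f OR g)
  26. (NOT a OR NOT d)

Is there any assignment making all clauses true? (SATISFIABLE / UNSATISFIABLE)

UNSATISFIABLE

e = True:
  propagation gives g=False; an empty clause results — contradiction.
e = False:
  propagation gives d=False; an empty clause results — contradiction.
Every branch closes, so no satisfying assignment exists.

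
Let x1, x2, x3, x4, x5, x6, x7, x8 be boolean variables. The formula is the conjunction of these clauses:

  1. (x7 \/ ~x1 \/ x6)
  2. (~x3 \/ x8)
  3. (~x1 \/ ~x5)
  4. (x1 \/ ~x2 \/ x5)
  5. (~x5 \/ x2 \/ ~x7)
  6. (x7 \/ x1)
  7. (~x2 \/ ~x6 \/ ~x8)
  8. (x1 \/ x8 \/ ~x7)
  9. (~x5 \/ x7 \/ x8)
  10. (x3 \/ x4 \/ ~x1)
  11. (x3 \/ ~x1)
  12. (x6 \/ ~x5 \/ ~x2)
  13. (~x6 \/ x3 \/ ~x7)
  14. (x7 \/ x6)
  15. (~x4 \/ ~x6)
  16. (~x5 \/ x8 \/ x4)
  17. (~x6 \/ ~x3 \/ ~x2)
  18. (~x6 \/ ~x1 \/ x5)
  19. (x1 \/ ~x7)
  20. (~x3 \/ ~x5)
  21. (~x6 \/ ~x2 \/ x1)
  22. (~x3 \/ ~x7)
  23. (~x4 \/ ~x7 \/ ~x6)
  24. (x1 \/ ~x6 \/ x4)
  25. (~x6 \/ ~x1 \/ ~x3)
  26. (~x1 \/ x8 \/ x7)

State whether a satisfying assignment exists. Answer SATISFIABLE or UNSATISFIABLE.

UNSATISFIABLE

x1 = True:
  propagation gives x5=False, x3=True, x8=True, x6=False; an empty clause results — contradiction.
x1 = False:
  propagation gives x7=True; an empty clause results — contradiction.
Every branch closes, so no satisfying assignment exists.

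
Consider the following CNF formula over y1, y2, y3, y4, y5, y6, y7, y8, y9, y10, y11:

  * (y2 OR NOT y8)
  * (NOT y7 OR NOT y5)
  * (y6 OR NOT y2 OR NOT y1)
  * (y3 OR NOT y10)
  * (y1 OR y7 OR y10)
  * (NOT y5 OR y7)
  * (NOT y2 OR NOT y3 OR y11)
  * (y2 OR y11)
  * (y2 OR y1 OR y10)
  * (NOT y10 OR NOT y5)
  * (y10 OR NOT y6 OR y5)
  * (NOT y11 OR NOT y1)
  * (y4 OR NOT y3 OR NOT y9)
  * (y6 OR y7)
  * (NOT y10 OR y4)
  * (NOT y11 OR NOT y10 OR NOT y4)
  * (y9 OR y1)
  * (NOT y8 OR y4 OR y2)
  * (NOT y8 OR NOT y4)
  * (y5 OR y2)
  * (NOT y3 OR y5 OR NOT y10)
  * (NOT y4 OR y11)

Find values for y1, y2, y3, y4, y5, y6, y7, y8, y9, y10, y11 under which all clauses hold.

y1 = F, y2 = T, y3 = F, y4 = F, y5 = F, y6 = F, y7 = T, y8 = F, y9 = T, y10 = F, y11 = F

Check each clause:
  1. (NOT y8 OR y2) — NOT y8 is true.
  2. (NOT y5 OR NOT y7) — NOT y5 is true.
  3. (NOT y2 OR y6 OR NOT y1) — NOT y1 is true.
  4. (y3 OR NOT y10) — NOT y10 is true.
  5. (y7 OR y1 OR y10) — y7 is true.
  6. (NOT y5 OR y7) — NOT y5 is true.
  7. (NOT y3 OR NOT y2 OR y11) — NOT y3 is true.
  8. (y2 OR y11) — y2 is true.
  9. (y2 OR y10 OR y1) — y2 is true.
  10. (NOT y10 OR NOT y5) — NOT y5 is true.
  11. (y5 OR NOT y6 OR y10) — NOT y6 is true.
  12. (NOT y1 OR NOT y11) — NOT y11 is true.
  13. (NOT y3 OR NOT y9 OR y4) — NOT y3 is true.
  14. (y7 OR y6) — y7 is true.
  15. (NOT y10 OR y4) — NOT y10 is true.
  16. (NOT y11 OR NOT y10 OR NOT y4) — NOT y4 is true.
  17. (y9 OR y1) — y9 is true.
  18. (NOT y8 OR y2 OR y4) — NOT y8 is true.
  19. (NOT y4 OR NOT y8) — NOT y8 is true.
  20. (y5 OR y2) — y2 is true.
  21. (NOT y10 OR y5 OR NOT y3) — NOT y3 is true.
  22. (y11 OR NOT y4) — NOT y4 is true.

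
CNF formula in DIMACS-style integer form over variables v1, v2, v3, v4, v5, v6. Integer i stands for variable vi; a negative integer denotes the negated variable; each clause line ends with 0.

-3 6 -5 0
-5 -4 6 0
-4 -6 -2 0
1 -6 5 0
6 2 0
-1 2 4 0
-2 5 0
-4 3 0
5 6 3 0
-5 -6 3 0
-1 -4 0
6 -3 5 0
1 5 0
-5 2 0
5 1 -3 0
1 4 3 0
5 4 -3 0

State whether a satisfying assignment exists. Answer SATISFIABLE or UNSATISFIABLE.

SATISFIABLE

Try v1 = True.
  then v4 is forced to False.
  then v2 is forced to True.
  then v5 is forced to True.
Try v3 = True.
  then v6 is forced to True.
Every clause has at least one true literal under this assignment.
So v1=1, v2=1, v3=1, v4=0, v5=1, v6=1 is a satisfying assignment.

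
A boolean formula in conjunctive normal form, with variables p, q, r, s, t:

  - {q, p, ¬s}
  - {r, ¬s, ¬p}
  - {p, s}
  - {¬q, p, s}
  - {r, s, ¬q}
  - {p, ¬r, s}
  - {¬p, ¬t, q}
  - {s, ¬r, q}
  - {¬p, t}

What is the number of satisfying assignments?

6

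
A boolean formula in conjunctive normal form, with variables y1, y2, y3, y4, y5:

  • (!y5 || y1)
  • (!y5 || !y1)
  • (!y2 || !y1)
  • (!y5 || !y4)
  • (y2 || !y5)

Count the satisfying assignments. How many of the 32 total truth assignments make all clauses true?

12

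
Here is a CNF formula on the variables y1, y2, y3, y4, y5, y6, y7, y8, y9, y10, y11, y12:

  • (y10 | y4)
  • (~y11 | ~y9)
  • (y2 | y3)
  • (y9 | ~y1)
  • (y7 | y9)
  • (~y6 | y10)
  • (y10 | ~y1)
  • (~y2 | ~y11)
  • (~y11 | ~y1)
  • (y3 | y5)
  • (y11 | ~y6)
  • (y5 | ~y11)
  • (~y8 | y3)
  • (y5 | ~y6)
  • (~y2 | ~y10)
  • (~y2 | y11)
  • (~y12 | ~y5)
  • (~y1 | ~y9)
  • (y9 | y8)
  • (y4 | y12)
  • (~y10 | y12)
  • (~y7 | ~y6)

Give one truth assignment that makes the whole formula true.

y1=0, y2=0, y3=1, y4=1, y5=1, y6=0, y7=0, y8=1, y9=1, y10=0, y11=0, y12=0

Pure literal: y1 appears only negated; assign y1 = False.
Pure literal: y3 appears only positively; assign y3 = True.
Branch on y2: take y2 = False.
The remaining clauses are satisfied by y4 = True, y5 = True, y6 = False, y7 = False, y8 = True, y9 = True, y10 = False, y11 = False, y12 = False.
Every clause has at least one true literal under this assignment.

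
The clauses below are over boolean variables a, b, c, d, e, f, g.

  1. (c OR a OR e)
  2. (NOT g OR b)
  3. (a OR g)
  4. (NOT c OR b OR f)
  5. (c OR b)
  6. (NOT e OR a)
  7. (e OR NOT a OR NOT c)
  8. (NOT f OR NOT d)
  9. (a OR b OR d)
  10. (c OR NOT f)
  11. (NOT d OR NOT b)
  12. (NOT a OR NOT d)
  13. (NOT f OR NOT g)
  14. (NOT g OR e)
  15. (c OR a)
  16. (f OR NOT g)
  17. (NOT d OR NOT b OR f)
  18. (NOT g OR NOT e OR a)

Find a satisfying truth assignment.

a = True  b = True  c = True  d = False  e = True  f = False  g = False

Check each clause:
  1. (a OR c OR e) — a is true.
  2. (NOT g OR b) — NOT g is true.
  3. (a OR g) — a is true.
  4. (b OR f OR NOT c) — b is true.
  5. (c OR b) — b is true.
  6. (NOT e OR a) — a is true.
  7. (NOT c OR e OR NOT a) — e is true.
  8. (NOT f OR NOT d) — NOT f is true.
  9. (b OR d OR a) — a is true.
  10. (c OR NOT f) — NOT f is true.
  11. (NOT b OR NOT d) — NOT d is true.
  12. (NOT d OR NOT a) — NOT d is true.
  13. (NOT g OR NOT f) — NOT g is true.
  14. (NOT g OR e) — NOT g is true.
  15. (c OR a) — a is true.
  16. (f OR NOT g) — NOT g is true.
  17. (NOT b OR NOT d OR f) — NOT d is true.
  18. (NOT e OR NOT g OR a) — NOT g is true.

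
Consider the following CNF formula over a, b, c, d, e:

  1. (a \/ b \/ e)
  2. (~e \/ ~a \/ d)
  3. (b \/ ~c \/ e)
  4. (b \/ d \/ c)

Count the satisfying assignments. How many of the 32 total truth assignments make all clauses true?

20

Split on b, then e.
  b=T, e=T: c free; 3 ways for (a,d) × 2^1 = 6.
  b=T, e=F: a, c, d free → 2^3 = 8.
  b=F, e=T: 5 of the 8 assignments to (a,c,d) work.
  b=F, e=F: remaining (a,c,d) ∈ {(T,F,T)} — 1.
Total: 6 + 8 + 5 + 1 = 20.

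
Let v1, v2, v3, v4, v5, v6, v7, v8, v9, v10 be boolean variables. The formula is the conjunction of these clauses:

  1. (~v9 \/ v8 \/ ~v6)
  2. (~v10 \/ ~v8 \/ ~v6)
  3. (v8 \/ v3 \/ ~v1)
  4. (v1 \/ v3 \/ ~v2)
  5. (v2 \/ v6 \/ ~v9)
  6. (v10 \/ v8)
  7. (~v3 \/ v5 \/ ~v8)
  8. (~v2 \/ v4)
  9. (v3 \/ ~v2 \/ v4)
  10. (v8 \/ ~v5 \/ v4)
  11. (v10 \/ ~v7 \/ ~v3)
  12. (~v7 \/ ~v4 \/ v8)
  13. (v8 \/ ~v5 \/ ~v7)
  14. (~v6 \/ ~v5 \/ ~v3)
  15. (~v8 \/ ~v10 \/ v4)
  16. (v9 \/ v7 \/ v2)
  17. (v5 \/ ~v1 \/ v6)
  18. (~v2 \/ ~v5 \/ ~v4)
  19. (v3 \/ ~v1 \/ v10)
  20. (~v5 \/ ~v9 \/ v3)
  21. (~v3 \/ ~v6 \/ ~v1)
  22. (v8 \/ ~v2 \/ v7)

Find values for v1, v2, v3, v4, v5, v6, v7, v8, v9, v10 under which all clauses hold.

v1=0  v2=0  v3=0  v4=1  v5=0  v6=1  v7=1  v8=1  v9=0  v10=0

Check each clause:
  1. (~v6 \/ ~v9 \/ v8) — v8 is true.
  2. (~v8 \/ ~v6 \/ ~v10) — ~v10 is true.
  3. (v8 \/ ~v1 \/ v3) — v8 is true.
  4. (v1 \/ v3 \/ ~v2) — ~v2 is true.
  5. (v6 \/ ~v9 \/ v2) — v6 is true.
  6. (v10 \/ v8) — v8 is true.
  7. (~v3 \/ ~v8 \/ v5) — ~v3 is true.
  8. (~v2 \/ v4) — v4 is true.
  9. (v3 \/ v4 \/ ~v2) — v4 is true.
  10. (v8 \/ ~v5 \/ v4) — v8 is true.
  11. (~v7 \/ v10 \/ ~v3) — ~v3 is true.
  12. (~v7 \/ v8 \/ ~v4) — v8 is true.
  13. (~v7 \/ v8 \/ ~v5) — v8 is true.
  14. (~v6 \/ ~v5 \/ ~v3) — ~v5 is true.
  15. (v4 \/ ~v10 \/ ~v8) — v4 is true.
  16. (v7 \/ v2 \/ v9) — v7 is true.
  17. (~v1 \/ v6 \/ v5) — v6 is true.
  18. (~v4 \/ ~v5 \/ ~v2) — ~v5 is true.
  19. (~v1 \/ v10 \/ v3) — ~v1 is true.
  20. (~v5 \/ ~v9 \/ v3) — ~v5 is true.
  21. (~v3 \/ ~v1 \/ ~v6) — ~v3 is true.
  22. (~v2 \/ v7 \/ v8) — v8 is true.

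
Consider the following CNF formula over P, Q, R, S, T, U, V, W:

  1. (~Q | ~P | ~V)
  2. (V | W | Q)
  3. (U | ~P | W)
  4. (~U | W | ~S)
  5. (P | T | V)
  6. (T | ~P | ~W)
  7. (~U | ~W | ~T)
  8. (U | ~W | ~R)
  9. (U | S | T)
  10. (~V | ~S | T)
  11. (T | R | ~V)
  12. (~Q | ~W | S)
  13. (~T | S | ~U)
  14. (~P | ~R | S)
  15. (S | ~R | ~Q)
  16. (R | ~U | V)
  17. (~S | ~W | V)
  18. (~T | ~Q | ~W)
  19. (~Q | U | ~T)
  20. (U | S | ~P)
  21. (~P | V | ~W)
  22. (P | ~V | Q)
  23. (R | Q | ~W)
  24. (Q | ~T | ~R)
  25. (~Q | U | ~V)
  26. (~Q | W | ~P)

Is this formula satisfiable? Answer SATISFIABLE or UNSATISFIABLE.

UNSATISFIABLE

W = True:
  T = True:
    propagation gives U=False, R=False, Q=False; an empty clause results — contradiction.
  T = False:
    propagation gives P=False, V=True, S=False, U=True; an empty clause results — contradiction.
W = False:
  Q = True:
    T = True:
      propagation gives U=True, S=False; contradiction.
    T = False:
      propagation gives V=True, S=False, U=True; contradiction.
  Q = False:
    propagation gives V=True, P=True, U=True, S=False; an empty clause results — contradiction.
Every branch closes, so no satisfying assignment exists.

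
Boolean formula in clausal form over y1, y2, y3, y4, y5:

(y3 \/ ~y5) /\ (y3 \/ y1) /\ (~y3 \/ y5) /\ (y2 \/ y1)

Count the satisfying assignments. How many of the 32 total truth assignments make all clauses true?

10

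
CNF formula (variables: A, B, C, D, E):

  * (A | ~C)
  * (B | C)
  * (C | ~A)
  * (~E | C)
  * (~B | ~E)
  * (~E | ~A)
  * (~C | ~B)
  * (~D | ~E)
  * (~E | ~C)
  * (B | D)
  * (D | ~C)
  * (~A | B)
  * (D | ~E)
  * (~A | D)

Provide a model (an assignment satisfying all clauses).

A=False, B=True, C=False, D=False, E=False

Pure literal: E appears only negated; assign E = False.
Branch on A: take A = False.
  then C is forced to False.
  then B is forced to True.
D is now unconstrained; take D = False.
Every clause has at least one true literal under this assignment.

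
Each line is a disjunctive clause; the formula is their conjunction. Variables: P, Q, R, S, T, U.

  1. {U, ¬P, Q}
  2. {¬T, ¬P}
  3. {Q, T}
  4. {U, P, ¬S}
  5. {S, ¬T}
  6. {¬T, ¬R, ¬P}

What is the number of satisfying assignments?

Case analysis on P and T:
  P=T, T=T: a clause becomes empty — 0.
  P=T, T=F: forces Q=T; R, S, U free → 2^3 = 8.
  P=F, T=T: remaining (Q,R,S,U) ∈ {(F,F,T,T); (F,T,T,T); (T,F,T,T); (T,T,T,T)} — 4.
  P=F, T=F: R free; 3 ways for (Q,S,U) × 2^1 = 6.
Total: 0 + 8 + 4 + 6 = 18.

18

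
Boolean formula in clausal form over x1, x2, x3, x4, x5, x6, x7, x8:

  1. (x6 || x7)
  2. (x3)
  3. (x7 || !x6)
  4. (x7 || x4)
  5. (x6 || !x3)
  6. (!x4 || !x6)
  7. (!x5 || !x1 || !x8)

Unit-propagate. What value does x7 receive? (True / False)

(x3) stands alone — x3 = True.
(!x3 || x6) with x3 = True leaves only x6, so x6 = True.
(x7 || !x6): since x6 = True, the clause reduces to (x7). x7 = True.

True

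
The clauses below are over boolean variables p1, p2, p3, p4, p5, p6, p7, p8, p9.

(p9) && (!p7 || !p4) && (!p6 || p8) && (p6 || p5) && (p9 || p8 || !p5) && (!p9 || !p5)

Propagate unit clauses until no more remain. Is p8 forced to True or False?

(p9) stands alone — p9 = True.
From (!p5 || !p9) and p9 = True: p5 = False.
(p6 || p5): since p5 = False, the clause reduces to (p6). p6 = True.
From (!p6 || p8) and p6 = True: p8 = True.

True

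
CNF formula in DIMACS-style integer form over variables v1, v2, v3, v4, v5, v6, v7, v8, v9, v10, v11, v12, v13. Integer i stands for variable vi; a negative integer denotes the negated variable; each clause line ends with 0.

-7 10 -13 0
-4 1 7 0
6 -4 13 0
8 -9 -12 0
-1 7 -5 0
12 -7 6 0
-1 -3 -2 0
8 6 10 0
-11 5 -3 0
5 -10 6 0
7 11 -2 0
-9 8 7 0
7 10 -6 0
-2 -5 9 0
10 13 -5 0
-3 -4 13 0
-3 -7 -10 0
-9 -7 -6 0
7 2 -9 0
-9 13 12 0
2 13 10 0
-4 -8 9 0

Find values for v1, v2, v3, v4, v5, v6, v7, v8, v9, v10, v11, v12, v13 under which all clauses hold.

v1 = False, v2 = False, v3 = False, v4 = False, v5 = True, v6 = False, v7 = False, v8 = False, v9 = False, v10 = True, v11 = True, v12 = False, v13 = True

Check each clause:
  1. (v10 | ~v7 | ~v13) — ~v7 is true.
  2. (v1 | ~v4 | v7) — ~v4 is true.
  3. (v13 | v6 | ~v4) — ~v4 is true.
  4. (v8 | ~v9 | ~v12) — ~v12 is true.
  5. (v7 | ~v1 | ~v5) — ~v1 is true.
  6. (v6 | ~v7 | v12) — ~v7 is true.
  7. (~v3 | ~v1 | ~v2) — ~v3 is true.
  8. (v6 | v10 | v8) — v10 is true.
  9. (~v3 | v5 | ~v11) — ~v3 is true.
  10. (~v10 | v6 | v5) — v5 is true.
  11. (v11 | ~v2 | v7) — v11 is true.
  12. (~v9 | v8 | v7) — ~v9 is true.
  13. (~v6 | v7 | v10) — ~v6 is true.
  14. (~v5 | v9 | ~v2) — ~v2 is true.
  15. (v10 | v13 | ~v5) — v10 is true.
  16. (~v4 | ~v3 | v13) — ~v3 is true.
  17. (~v7 | ~v10 | ~v3) — ~v7 is true.
  18. (~v6 | ~v9 | ~v7) — ~v7 is true.
  19. (v2 | ~v9 | v7) — ~v9 is true.
  20. (v12 | v13 | ~v9) — v13 is true.
  21. (v13 | v2 | v10) — v10 is true.
  22. (~v8 | ~v4 | v9) — ~v8 is true.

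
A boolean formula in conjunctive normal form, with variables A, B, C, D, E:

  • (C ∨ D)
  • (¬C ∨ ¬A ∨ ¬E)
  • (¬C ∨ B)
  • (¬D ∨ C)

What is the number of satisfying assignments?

6

The models are:
  A=F B=T C=T D=F E=F
  A=F B=T C=T D=F E=T
  A=F B=T C=T D=T E=F
  A=F B=T C=T D=T E=T
  A=T B=T C=T D=F E=F
  A=T B=T C=T D=T E=F
That's 6 in total.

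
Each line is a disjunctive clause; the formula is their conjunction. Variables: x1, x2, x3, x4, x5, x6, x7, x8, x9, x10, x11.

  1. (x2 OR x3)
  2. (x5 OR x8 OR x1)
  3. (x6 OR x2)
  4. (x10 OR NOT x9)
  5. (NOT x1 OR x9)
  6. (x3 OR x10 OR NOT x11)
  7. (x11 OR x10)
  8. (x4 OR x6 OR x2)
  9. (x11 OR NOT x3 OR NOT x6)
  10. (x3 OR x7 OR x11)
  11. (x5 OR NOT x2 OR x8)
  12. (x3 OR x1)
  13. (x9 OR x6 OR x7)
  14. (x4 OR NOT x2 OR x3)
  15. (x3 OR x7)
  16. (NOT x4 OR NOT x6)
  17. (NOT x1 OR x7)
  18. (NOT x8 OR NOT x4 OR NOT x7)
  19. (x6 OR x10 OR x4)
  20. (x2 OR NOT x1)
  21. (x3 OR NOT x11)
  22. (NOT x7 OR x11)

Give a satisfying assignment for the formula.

Pure literal: x5 appears only positively; assign x5 = True.
Pure literal: x10 appears only positively; assign x10 = True.
Branch on x1: take x1 = False.
  then x3 is forced to True.
Set x2 = True and propagate.
The remaining clauses are satisfied by x4 = True, x6 = False, x7 = False, x8 = True, x9 = True, x11 = False.

x1=F  x2=T  x3=T  x4=T  x5=T  x6=F  x7=F  x8=T  x9=T  x10=T  x11=F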